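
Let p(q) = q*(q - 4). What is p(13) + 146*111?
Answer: 16323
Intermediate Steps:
p(q) = q*(-4 + q)
p(13) + 146*111 = 13*(-4 + 13) + 146*111 = 13*9 + 16206 = 117 + 16206 = 16323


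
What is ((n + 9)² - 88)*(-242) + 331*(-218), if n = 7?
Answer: -112814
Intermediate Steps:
((n + 9)² - 88)*(-242) + 331*(-218) = ((7 + 9)² - 88)*(-242) + 331*(-218) = (16² - 88)*(-242) - 72158 = (256 - 88)*(-242) - 72158 = 168*(-242) - 72158 = -40656 - 72158 = -112814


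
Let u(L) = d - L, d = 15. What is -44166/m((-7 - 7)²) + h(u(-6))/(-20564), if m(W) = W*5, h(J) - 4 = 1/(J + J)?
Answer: -1362350351/30229080 ≈ -45.068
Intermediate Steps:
u(L) = 15 - L
h(J) = 4 + 1/(2*J) (h(J) = 4 + 1/(J + J) = 4 + 1/(2*J))
m(W) = 5*W
-44166/m((-7 - 7)²) + h(u(-6))/(-20564) = -44166*1/(5*(-7 - 7)²) + (4 + 1/(2*(15 - 1*(-6))))/(-20564) = -44166/(5*(-14)²) + (4 + 1/(2*(15 + 6)))*(-1/20564) = -44166/(5*196) + (4 + (½)/21)*(-1/20564) = -44166/980 + (4 + (½)*(1/21))*(-1/20564) = -44166*1/980 + (4 + 1/42)*(-1/20564) = -22083/490 + (169/42)*(-1/20564) = -22083/490 - 169/863688 = -1362350351/30229080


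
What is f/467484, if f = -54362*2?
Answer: -27181/116871 ≈ -0.23257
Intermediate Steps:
f = -108724
f/467484 = -108724/467484 = -108724*1/467484 = -27181/116871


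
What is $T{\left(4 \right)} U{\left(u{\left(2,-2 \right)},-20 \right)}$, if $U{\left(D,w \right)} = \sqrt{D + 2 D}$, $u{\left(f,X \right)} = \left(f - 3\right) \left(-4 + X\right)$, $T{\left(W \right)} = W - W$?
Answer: $0$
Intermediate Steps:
$T{\left(W \right)} = 0$
$u{\left(f,X \right)} = \left(-4 + X\right) \left(-3 + f\right)$ ($u{\left(f,X \right)} = \left(-3 + f\right) \left(-4 + X\right) = \left(-4 + X\right) \left(-3 + f\right)$)
$U{\left(D,w \right)} = \sqrt{3} \sqrt{D}$ ($U{\left(D,w \right)} = \sqrt{3 D} = \sqrt{3} \sqrt{D}$)
$T{\left(4 \right)} U{\left(u{\left(2,-2 \right)},-20 \right)} = 0 \sqrt{3} \sqrt{12 - 8 - -6 - 4} = 0 \sqrt{3} \sqrt{12 - 8 + 6 - 4} = 0 \sqrt{3} \sqrt{6} = 0 \cdot 3 \sqrt{2} = 0$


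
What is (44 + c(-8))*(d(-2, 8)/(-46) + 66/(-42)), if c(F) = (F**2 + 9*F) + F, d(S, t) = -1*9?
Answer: -886/23 ≈ -38.522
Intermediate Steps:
d(S, t) = -9
c(F) = F**2 + 10*F
(44 + c(-8))*(d(-2, 8)/(-46) + 66/(-42)) = (44 - 8*(10 - 8))*(-9/(-46) + 66/(-42)) = (44 - 8*2)*(-9*(-1/46) + 66*(-1/42)) = (44 - 16)*(9/46 - 11/7) = 28*(-443/322) = -886/23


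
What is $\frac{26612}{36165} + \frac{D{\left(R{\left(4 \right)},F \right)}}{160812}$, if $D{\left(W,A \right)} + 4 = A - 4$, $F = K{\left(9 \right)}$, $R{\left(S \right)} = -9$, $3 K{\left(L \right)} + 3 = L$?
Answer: $\frac{237739553}{323098110} \approx 0.73581$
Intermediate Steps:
$K{\left(L \right)} = -1 + \frac{L}{3}$
$F = 2$ ($F = -1 + \frac{1}{3} \cdot 9 = -1 + 3 = 2$)
$D{\left(W,A \right)} = -8 + A$ ($D{\left(W,A \right)} = -4 + \left(A - 4\right) = -4 + \left(-4 + A\right) = -8 + A$)
$\frac{26612}{36165} + \frac{D{\left(R{\left(4 \right)},F \right)}}{160812} = \frac{26612}{36165} + \frac{-8 + 2}{160812} = 26612 \cdot \frac{1}{36165} - \frac{1}{26802} = \frac{26612}{36165} - \frac{1}{26802} = \frac{237739553}{323098110}$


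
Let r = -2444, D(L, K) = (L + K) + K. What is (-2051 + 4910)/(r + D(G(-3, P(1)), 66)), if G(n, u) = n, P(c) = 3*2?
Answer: -2859/2315 ≈ -1.2350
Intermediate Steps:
P(c) = 6
D(L, K) = L + 2*K (D(L, K) = (K + L) + K = L + 2*K)
(-2051 + 4910)/(r + D(G(-3, P(1)), 66)) = (-2051 + 4910)/(-2444 + (-3 + 2*66)) = 2859/(-2444 + (-3 + 132)) = 2859/(-2444 + 129) = 2859/(-2315) = 2859*(-1/2315) = -2859/2315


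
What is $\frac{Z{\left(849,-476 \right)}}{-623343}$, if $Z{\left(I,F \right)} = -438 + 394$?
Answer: $\frac{44}{623343} \approx 7.0587 \cdot 10^{-5}$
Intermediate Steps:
$Z{\left(I,F \right)} = -44$
$\frac{Z{\left(849,-476 \right)}}{-623343} = - \frac{44}{-623343} = \left(-44\right) \left(- \frac{1}{623343}\right) = \frac{44}{623343}$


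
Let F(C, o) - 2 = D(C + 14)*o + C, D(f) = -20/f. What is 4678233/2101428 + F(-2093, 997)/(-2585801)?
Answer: 399344665515533/179317862586324 ≈ 2.2270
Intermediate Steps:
F(C, o) = 2 + C - 20*o/(14 + C) (F(C, o) = 2 + ((-20/(C + 14))*o + C) = 2 + ((-20/(14 + C))*o + C) = 2 + (-20*o/(14 + C) + C) = 2 + (C - 20*o/(14 + C)) = 2 + C - 20*o/(14 + C))
4678233/2101428 + F(-2093, 997)/(-2585801) = 4678233/2101428 + ((-20*997 + (2 - 2093)*(14 - 2093))/(14 - 2093))/(-2585801) = 4678233*(1/2101428) + ((-19940 - 2091*(-2079))/(-2079))*(-1/2585801) = 222773/100068 - (-19940 + 4347189)/2079*(-1/2585801) = 222773/100068 - 1/2079*4327249*(-1/2585801) = 222773/100068 - 4327249/2079*(-1/2585801) = 222773/100068 + 4327249/5375880279 = 399344665515533/179317862586324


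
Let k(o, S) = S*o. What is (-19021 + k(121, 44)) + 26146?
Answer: 12449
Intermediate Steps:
(-19021 + k(121, 44)) + 26146 = (-19021 + 44*121) + 26146 = (-19021 + 5324) + 26146 = -13697 + 26146 = 12449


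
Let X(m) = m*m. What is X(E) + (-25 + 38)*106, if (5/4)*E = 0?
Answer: 1378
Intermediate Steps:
E = 0 (E = (⅘)*0 = 0)
X(m) = m²
X(E) + (-25 + 38)*106 = 0² + (-25 + 38)*106 = 0 + 13*106 = 0 + 1378 = 1378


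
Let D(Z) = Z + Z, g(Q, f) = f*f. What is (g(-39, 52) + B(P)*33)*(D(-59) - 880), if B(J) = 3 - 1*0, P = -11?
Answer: -2797394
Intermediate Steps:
g(Q, f) = f²
D(Z) = 2*Z
B(J) = 3 (B(J) = 3 + 0 = 3)
(g(-39, 52) + B(P)*33)*(D(-59) - 880) = (52² + 3*33)*(2*(-59) - 880) = (2704 + 99)*(-118 - 880) = 2803*(-998) = -2797394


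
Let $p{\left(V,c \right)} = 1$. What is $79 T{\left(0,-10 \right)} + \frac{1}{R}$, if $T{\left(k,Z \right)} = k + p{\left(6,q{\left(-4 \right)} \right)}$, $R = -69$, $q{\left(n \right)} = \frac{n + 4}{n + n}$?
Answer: $\frac{5450}{69} \approx 78.985$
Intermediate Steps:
$q{\left(n \right)} = \frac{4 + n}{2 n}$
$T{\left(k,Z \right)} = 1 + k$ ($T{\left(k,Z \right)} = k + 1 = 1 + k$)
$79 T{\left(0,-10 \right)} + \frac{1}{R} = 79 \left(1 + 0\right) + \frac{1}{-69} = 79 \cdot 1 - \frac{1}{69} = 79 - \frac{1}{69} = \frac{5450}{69}$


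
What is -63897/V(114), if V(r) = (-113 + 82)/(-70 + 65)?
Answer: -319485/31 ≈ -10306.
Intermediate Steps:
V(r) = 31/5 (V(r) = -31/(-5) = -31*(-1/5) = 31/5)
-63897/V(114) = -63897/31/5 = -63897*5/31 = -319485/31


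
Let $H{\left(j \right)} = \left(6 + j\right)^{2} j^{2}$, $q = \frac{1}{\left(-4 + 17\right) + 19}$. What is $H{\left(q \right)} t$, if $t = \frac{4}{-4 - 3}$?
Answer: $- \frac{37249}{1835008} \approx -0.020299$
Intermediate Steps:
$q = \frac{1}{32}$ ($q = \frac{1}{13 + 19} = \frac{1}{32} \approx 0.03125$)
$H{\left(j \right)} = j^{2} \left(6 + j\right)^{2}$
$t = - \frac{4}{7}$ ($t = \frac{4}{-7} = 4 \left(- \frac{1}{7}\right) = - \frac{4}{7} \approx -0.57143$)
$H{\left(q \right)} t = \frac{\left(6 + \frac{1}{32}\right)^{2}}{1024} \left(- \frac{4}{7}\right) = \frac{\left(\frac{193}{32}\right)^{2}}{1024} \left(- \frac{4}{7}\right) = \frac{1}{1024} \cdot \frac{37249}{1024} \left(- \frac{4}{7}\right) = \frac{37249}{1048576} \left(- \frac{4}{7}\right) = - \frac{37249}{1835008}$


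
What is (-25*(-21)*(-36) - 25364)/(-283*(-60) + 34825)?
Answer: -44264/51805 ≈ -0.85443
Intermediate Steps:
(-25*(-21)*(-36) - 25364)/(-283*(-60) + 34825) = (525*(-36) - 25364)/(16980 + 34825) = (-18900 - 25364)/51805 = -44264*1/51805 = -44264/51805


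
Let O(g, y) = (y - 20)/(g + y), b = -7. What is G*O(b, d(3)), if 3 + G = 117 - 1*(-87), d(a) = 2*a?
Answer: 2814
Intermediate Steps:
G = 201 (G = -3 + (117 - 1*(-87)) = -3 + (117 + 87) = -3 + 204 = 201)
O(g, y) = (-20 + y)/(g + y)
G*O(b, d(3)) = 201*((-20 + 2*3)/(-7 + 2*3)) = 201*((-20 + 6)/(-7 + 6)) = 201*(-14/(-1)) = 201*(-1*(-14)) = 201*14 = 2814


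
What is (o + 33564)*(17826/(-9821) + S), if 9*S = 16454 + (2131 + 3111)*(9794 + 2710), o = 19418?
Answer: 34114494468535496/88389 ≈ 3.8596e+11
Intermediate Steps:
S = 65562422/9 (S = (16454 + (2131 + 3111)*(9794 + 2710))/9 = (16454 + 5242*12504)/9 = (16454 + 65545968)/9 = (1/9)*65562422 = 65562422/9 ≈ 7.2847e+6)
(o + 33564)*(17826/(-9821) + S) = (19418 + 33564)*(17826/(-9821) + 65562422/9) = 52982*(17826*(-1/9821) + 65562422/9) = 52982*(-17826/9821 + 65562422/9) = 52982*(643888386028/88389) = 34114494468535496/88389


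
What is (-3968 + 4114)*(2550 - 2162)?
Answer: 56648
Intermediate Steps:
(-3968 + 4114)*(2550 - 2162) = 146*388 = 56648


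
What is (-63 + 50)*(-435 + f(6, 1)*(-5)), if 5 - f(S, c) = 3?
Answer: 5785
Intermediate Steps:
f(S, c) = 2 (f(S, c) = 5 - 1*3 = 5 - 3 = 2)
(-63 + 50)*(-435 + f(6, 1)*(-5)) = (-63 + 50)*(-435 + 2*(-5)) = -13*(-435 - 10) = -13*(-445) = 5785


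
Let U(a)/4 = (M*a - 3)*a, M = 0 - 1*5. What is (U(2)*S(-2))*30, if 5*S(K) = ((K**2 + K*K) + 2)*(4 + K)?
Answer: -12480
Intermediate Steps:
M = -5 (M = 0 - 5 = -5)
S(K) = (2 + 2*K**2)*(4 + K)/5 (S(K) = (((K**2 + K*K) + 2)*(4 + K))/5 = (((K**2 + K**2) + 2)*(4 + K))/5 = ((2*K**2 + 2)*(4 + K))/5 = ((2 + 2*K**2)*(4 + K))/5 = (2 + 2*K**2)*(4 + K)/5)
U(a) = 4*a*(-3 - 5*a) (U(a) = 4*((-5*a - 3)*a) = 4*((-3 - 5*a)*a) = 4*(a*(-3 - 5*a)) = 4*a*(-3 - 5*a))
(U(2)*S(-2))*30 = ((-4*2*(3 + 5*2))*(8/5 + (2/5)*(-2) + (2/5)*(-2)**3 + (8/5)*(-2)**2))*30 = ((-4*2*(3 + 10))*(8/5 - 4/5 + (2/5)*(-8) + (8/5)*4))*30 = ((-4*2*13)*(8/5 - 4/5 - 16/5 + 32/5))*30 = -104*4*30 = -416*30 = -12480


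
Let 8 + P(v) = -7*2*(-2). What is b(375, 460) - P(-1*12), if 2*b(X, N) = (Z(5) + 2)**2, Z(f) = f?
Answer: 9/2 ≈ 4.5000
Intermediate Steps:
P(v) = 20 (P(v) = -8 - 7*2*(-2) = -8 - 14*(-2) = -8 + 28 = 20)
b(X, N) = 49/2 (b(X, N) = (5 + 2)**2/2 = (1/2)*7**2 = (1/2)*49 = 49/2)
b(375, 460) - P(-1*12) = 49/2 - 1*20 = 49/2 - 20 = 9/2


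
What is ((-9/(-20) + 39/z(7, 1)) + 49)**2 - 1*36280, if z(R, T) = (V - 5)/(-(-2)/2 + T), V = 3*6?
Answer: -13282119/400 ≈ -33205.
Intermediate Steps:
V = 18
z(R, T) = 13/(1 + T) (z(R, T) = (18 - 5)/(-(-2)/2 + T) = 13/(-(-2)/2 + T) = 13/(-1*(-1) + T) = 13/(1 + T))
((-9/(-20) + 39/z(7, 1)) + 49)**2 - 1*36280 = ((-9/(-20) + 39/((13/(1 + 1)))) + 49)**2 - 1*36280 = ((-9*(-1/20) + 39/((13/2))) + 49)**2 - 36280 = ((9/20 + 39/((13*(1/2)))) + 49)**2 - 36280 = ((9/20 + 39/(13/2)) + 49)**2 - 36280 = ((9/20 + 39*(2/13)) + 49)**2 - 36280 = ((9/20 + 6) + 49)**2 - 36280 = (129/20 + 49)**2 - 36280 = (1109/20)**2 - 36280 = 1229881/400 - 36280 = -13282119/400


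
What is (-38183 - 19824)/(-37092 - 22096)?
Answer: 58007/59188 ≈ 0.98005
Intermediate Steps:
(-38183 - 19824)/(-37092 - 22096) = -58007/(-59188) = -58007*(-1/59188) = 58007/59188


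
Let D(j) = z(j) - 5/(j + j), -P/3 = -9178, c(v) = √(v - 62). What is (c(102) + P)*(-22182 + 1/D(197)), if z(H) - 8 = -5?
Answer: -718852715880/1177 - 52215640*√10/1177 ≈ -6.1089e+8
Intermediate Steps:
z(H) = 3 (z(H) = 8 - 5 = 3)
c(v) = √(-62 + v)
P = 27534 (P = -3*(-9178) = 27534)
D(j) = 3 - 5/(2*j) (D(j) = 3 - 5/(j + j) = 3 - 5*1/(2*j) = 3 - 5/(2*j))
(c(102) + P)*(-22182 + 1/D(197)) = (√(-62 + 102) + 27534)*(-22182 + 1/(3 - 5/2/197)) = (√40 + 27534)*(-22182 + 1/(3 - 5/2*1/197)) = (2*√10 + 27534)*(-22182 + 1/(3 - 5/394)) = (27534 + 2*√10)*(-22182 + 1/(1177/394)) = (27534 + 2*√10)*(-22182 + 394/1177) = (27534 + 2*√10)*(-26107820/1177) = -718852715880/1177 - 52215640*√10/1177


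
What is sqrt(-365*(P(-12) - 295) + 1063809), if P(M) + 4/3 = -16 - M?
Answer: 2*sqrt(2640219)/3 ≈ 1083.3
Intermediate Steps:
P(M) = -52/3 - M (P(M) = -4/3 + (-16 - M) = -52/3 - M)
sqrt(-365*(P(-12) - 295) + 1063809) = sqrt(-365*((-52/3 - 1*(-12)) - 295) + 1063809) = sqrt(-365*((-52/3 + 12) - 295) + 1063809) = sqrt(-365*(-16/3 - 295) + 1063809) = sqrt(-365*(-901/3) + 1063809) = sqrt(328865/3 + 1063809) = sqrt(3520292/3) = 2*sqrt(2640219)/3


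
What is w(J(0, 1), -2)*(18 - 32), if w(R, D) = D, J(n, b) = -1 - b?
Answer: 28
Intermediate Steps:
w(J(0, 1), -2)*(18 - 32) = -2*(18 - 32) = -2*(-14) = 28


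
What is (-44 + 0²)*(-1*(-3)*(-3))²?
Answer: -3564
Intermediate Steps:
(-44 + 0²)*(-1*(-3)*(-3))² = (-44 + 0)*(3*(-3))² = -44*(-9)² = -44*81 = -3564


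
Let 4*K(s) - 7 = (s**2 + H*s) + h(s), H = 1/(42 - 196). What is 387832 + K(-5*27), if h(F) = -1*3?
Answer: 241711913/616 ≈ 3.9239e+5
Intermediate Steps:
h(F) = -3
H = -1/154 (H = 1/(-154) = -1/154 ≈ -0.0064935)
K(s) = 1 - s/616 + s**2/4 (K(s) = 7/4 + ((s**2 - s/154) - 3)/4 = 7/4 + (-3 + s**2 - s/154)/4 = 7/4 + (-3/4 - s/616 + s**2/4) = 1 - s/616 + s**2/4)
387832 + K(-5*27) = 387832 + (1 - (-5)*27/616 + (-5*27)**2/4) = 387832 + (1 - 1/616*(-135) + (1/4)*(-135)**2) = 387832 + (1 + 135/616 + (1/4)*18225) = 387832 + (1 + 135/616 + 18225/4) = 387832 + 2807401/616 = 241711913/616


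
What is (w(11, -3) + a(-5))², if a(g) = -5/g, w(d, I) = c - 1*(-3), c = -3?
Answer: 1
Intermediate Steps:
w(d, I) = 0 (w(d, I) = -3 - 1*(-3) = -3 + 3 = 0)
(w(11, -3) + a(-5))² = (0 - 5/(-5))² = (0 - 5*(-⅕))² = (0 + 1)² = 1² = 1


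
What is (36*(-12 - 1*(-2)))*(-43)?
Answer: 15480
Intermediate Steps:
(36*(-12 - 1*(-2)))*(-43) = (36*(-12 + 2))*(-43) = (36*(-10))*(-43) = -360*(-43) = 15480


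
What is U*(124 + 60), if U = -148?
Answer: -27232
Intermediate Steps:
U*(124 + 60) = -148*(124 + 60) = -148*184 = -27232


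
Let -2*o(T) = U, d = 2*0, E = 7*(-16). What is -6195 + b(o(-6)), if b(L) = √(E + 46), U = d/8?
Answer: -6195 + I*√66 ≈ -6195.0 + 8.124*I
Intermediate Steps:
E = -112
d = 0
U = 0 (U = 0/8 = 0*(⅛) = 0)
o(T) = 0 (o(T) = -½*0 = 0)
b(L) = I*√66 (b(L) = √(-112 + 46) = √(-66) = I*√66)
-6195 + b(o(-6)) = -6195 + I*√66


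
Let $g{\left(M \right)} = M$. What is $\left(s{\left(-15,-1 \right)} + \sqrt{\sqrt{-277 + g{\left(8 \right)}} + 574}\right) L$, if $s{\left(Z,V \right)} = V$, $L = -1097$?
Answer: $1097 - 1097 \sqrt{574 + i \sqrt{269}} \approx -25188.0 - 375.45 i$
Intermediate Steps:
$\left(s{\left(-15,-1 \right)} + \sqrt{\sqrt{-277 + g{\left(8 \right)}} + 574}\right) L = \left(-1 + \sqrt{\sqrt{-277 + 8} + 574}\right) \left(-1097\right) = \left(-1 + \sqrt{\sqrt{-269} + 574}\right) \left(-1097\right) = \left(-1 + \sqrt{i \sqrt{269} + 574}\right) \left(-1097\right) = \left(-1 + \sqrt{574 + i \sqrt{269}}\right) \left(-1097\right) = 1097 - 1097 \sqrt{574 + i \sqrt{269}}$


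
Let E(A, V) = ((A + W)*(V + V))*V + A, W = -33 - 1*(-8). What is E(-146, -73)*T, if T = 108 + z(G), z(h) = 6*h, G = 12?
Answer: -328079520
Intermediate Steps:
W = -25 (W = -33 + 8 = -25)
E(A, V) = A + 2*V²*(-25 + A) (E(A, V) = ((A - 25)*(V + V))*V + A = ((-25 + A)*(2*V))*V + A = (2*V*(-25 + A))*V + A = 2*V²*(-25 + A) + A = A + 2*V²*(-25 + A))
T = 180 (T = 108 + 6*12 = 108 + 72 = 180)
E(-146, -73)*T = (-146 - 50*(-73)² + 2*(-146)*(-73)²)*180 = (-146 - 50*5329 + 2*(-146)*5329)*180 = (-146 - 266450 - 1556068)*180 = -1822664*180 = -328079520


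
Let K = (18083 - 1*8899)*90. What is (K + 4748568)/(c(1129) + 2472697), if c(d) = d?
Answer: 2787564/1236913 ≈ 2.2536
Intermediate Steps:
K = 826560 (K = (18083 - 8899)*90 = 9184*90 = 826560)
(K + 4748568)/(c(1129) + 2472697) = (826560 + 4748568)/(1129 + 2472697) = 5575128/2473826 = 5575128*(1/2473826) = 2787564/1236913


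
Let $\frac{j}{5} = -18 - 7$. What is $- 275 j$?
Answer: $34375$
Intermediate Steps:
$j = -125$ ($j = 5 \left(-18 - 7\right) = 5 \left(-25\right) = -125$)
$- 275 j = \left(-275\right) \left(-125\right) = 34375$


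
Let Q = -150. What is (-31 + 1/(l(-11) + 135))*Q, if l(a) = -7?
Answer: 297525/64 ≈ 4648.8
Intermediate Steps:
(-31 + 1/(l(-11) + 135))*Q = (-31 + 1/(-7 + 135))*(-150) = (-31 + 1/128)*(-150) = -3967/128*(-150) = 297525/64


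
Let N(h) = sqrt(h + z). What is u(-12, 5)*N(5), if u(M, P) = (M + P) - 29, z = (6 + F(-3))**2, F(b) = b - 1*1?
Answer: -108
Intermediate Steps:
F(b) = -1 + b (F(b) = b - 1 = -1 + b)
z = 4 (z = (6 + (-1 - 3))**2 = (6 - 4)**2 = 2**2 = 4)
u(M, P) = -29 + M + P
N(h) = sqrt(4 + h) (N(h) = sqrt(h + 4) = sqrt(4 + h))
u(-12, 5)*N(5) = (-29 - 12 + 5)*sqrt(4 + 5) = -36*sqrt(9) = -36*3 = -108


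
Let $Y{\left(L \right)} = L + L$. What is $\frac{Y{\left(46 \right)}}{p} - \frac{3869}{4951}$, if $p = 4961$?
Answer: $- \frac{18738617}{24561911} \approx -0.76291$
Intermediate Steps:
$Y{\left(L \right)} = 2 L$
$\frac{Y{\left(46 \right)}}{p} - \frac{3869}{4951} = \frac{2 \cdot 46}{4961} - \frac{3869}{4951} = 92 \cdot \frac{1}{4961} - \frac{3869}{4951} = \frac{92}{4961} - \frac{3869}{4951} = - \frac{18738617}{24561911}$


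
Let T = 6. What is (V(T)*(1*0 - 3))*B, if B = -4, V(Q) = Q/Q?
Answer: 12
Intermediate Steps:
V(Q) = 1
(V(T)*(1*0 - 3))*B = (1*(1*0 - 3))*(-4) = (1*(0 - 3))*(-4) = (1*(-3))*(-4) = -3*(-4) = 12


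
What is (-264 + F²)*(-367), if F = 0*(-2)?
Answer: 96888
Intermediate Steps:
F = 0
(-264 + F²)*(-367) = (-264 + 0²)*(-367) = (-264 + 0)*(-367) = -264*(-367) = 96888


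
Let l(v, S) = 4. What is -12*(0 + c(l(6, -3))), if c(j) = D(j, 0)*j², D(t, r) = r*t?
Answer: 0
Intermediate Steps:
c(j) = 0 (c(j) = (0*j)*j² = 0*j² = 0)
-12*(0 + c(l(6, -3))) = -12*(0 + 0) = -12*0 = 0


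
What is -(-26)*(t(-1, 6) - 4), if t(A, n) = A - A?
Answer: -104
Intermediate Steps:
t(A, n) = 0
-(-26)*(t(-1, 6) - 4) = -(-26)*(0 - 4) = -(-26)*(-4) = -2*52 = -104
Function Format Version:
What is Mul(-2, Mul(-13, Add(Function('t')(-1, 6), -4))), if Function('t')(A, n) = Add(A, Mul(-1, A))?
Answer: -104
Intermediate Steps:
Function('t')(A, n) = 0
Mul(-2, Mul(-13, Add(Function('t')(-1, 6), -4))) = Mul(-2, Mul(-13, Add(0, -4))) = Mul(-2, Mul(-13, -4)) = Mul(-2, 52) = -104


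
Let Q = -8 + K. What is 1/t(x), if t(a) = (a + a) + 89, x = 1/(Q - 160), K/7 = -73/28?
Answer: 745/66297 ≈ 0.011237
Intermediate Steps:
K = -73/4 (K = 7*(-73/28) = -73/4 ≈ -18.250)
Q = -105/4 (Q = -8 - 73/4 = -105/4 ≈ -26.250)
x = -4/745 (x = 1/(-105/4 - 160) = 1/(-745/4) = -4/745 ≈ -0.0053691)
t(a) = 89 + 2*a (t(a) = 2*a + 89 = 89 + 2*a)
1/t(x) = 1/(89 + 2*(-4/745)) = 1/(89 - 8/745) = 1/(66297/745) = 745/66297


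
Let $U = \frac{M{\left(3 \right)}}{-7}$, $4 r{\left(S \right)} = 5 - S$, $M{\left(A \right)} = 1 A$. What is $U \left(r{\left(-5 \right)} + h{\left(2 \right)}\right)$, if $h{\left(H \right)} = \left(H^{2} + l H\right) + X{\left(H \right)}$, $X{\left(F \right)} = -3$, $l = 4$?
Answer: $- \frac{69}{14} \approx -4.9286$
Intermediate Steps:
$M{\left(A \right)} = A$
$h{\left(H \right)} = -3 + H^{2} + 4 H$ ($h{\left(H \right)} = \left(H^{2} + 4 H\right) - 3 = -3 + H^{2} + 4 H$)
$r{\left(S \right)} = \frac{5}{4} - \frac{S}{4}$ ($r{\left(S \right)} = \frac{5 - S}{4} = \frac{5}{4} - \frac{S}{4}$)
$U = - \frac{3}{7}$ ($U = \frac{3}{-7} = 3 \left(- \frac{1}{7}\right) = - \frac{3}{7} \approx -0.42857$)
$U \left(r{\left(-5 \right)} + h{\left(2 \right)}\right) = - \frac{3 \left(\left(\frac{5}{4} - - \frac{5}{4}\right) + \left(-3 + 2^{2} + 4 \cdot 2\right)\right)}{7} = - \frac{3 \left(\left(\frac{5}{4} + \frac{5}{4}\right) + \left(-3 + 4 + 8\right)\right)}{7} = - \frac{3 \left(\frac{5}{2} + 9\right)}{7} = \left(- \frac{3}{7}\right) \frac{23}{2} = - \frac{69}{14}$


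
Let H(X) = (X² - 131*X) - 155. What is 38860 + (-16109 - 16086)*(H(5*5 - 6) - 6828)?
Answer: 293367505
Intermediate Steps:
H(X) = -155 + X² - 131*X
38860 + (-16109 - 16086)*(H(5*5 - 6) - 6828) = 38860 + (-16109 - 16086)*((-155 + (5*5 - 6)² - 131*(5*5 - 6)) - 6828) = 38860 - 32195*((-155 + (25 - 6)² - 131*(25 - 6)) - 6828) = 38860 - 32195*((-155 + 19² - 131*19) - 6828) = 38860 - 32195*((-155 + 361 - 2489) - 6828) = 38860 - 32195*(-2283 - 6828) = 38860 - 32195*(-9111) = 38860 + 293328645 = 293367505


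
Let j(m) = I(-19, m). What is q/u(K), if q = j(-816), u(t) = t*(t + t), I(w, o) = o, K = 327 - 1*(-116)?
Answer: -408/196249 ≈ -0.0020790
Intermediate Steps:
K = 443 (K = 327 + 116 = 443)
j(m) = m
u(t) = 2*t**2 (u(t) = t*(2*t) = 2*t**2)
q = -816
q/u(K) = -816/(2*443**2) = -816/(2*196249) = -816/392498 = -816*1/392498 = -408/196249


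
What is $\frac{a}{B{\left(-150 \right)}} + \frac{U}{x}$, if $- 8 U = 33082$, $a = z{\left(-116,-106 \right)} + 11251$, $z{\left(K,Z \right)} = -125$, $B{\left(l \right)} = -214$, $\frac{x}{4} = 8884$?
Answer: $- \frac{792516959}{15209408} \approx -52.107$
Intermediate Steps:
$x = 35536$ ($x = 4 \cdot 8884 = 35536$)
$a = 11126$ ($a = -125 + 11251 = 11126$)
$U = - \frac{16541}{4}$ ($U = \left(- \frac{1}{8}\right) 33082 = - \frac{16541}{4} \approx -4135.3$)
$\frac{a}{B{\left(-150 \right)}} + \frac{U}{x} = \frac{11126}{-214} - \frac{16541}{4 \cdot 35536} = 11126 \left(- \frac{1}{214}\right) - \frac{16541}{142144} = - \frac{5563}{107} - \frac{16541}{142144} = - \frac{792516959}{15209408}$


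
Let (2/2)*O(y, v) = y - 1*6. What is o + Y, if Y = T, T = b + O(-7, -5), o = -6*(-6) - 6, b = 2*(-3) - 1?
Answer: 10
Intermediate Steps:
O(y, v) = -6 + y (O(y, v) = y - 1*6 = y - 6 = -6 + y)
b = -7 (b = -6 - 1 = -7)
o = 30 (o = 36 - 6 = 30)
T = -20 (T = -7 + (-6 - 7) = -7 - 13 = -20)
Y = -20
o + Y = 30 - 20 = 10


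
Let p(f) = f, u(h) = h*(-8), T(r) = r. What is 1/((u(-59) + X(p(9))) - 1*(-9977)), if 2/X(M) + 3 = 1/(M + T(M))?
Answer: 53/553761 ≈ 9.5709e-5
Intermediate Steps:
u(h) = -8*h
X(M) = 2/(-3 + 1/(2*M)) (X(M) = 2/(-3 + 1/(M + M)) = 2/(-3 + 1/(2*M)))
1/((u(-59) + X(p(9))) - 1*(-9977)) = 1/((-8*(-59) - 4*9/(-1 + 6*9)) - 1*(-9977)) = 1/((472 - 4*9/(-1 + 54)) + 9977) = 1/((472 - 4*9/53) + 9977) = 1/((472 - 4*9*1/53) + 9977) = 1/((472 - 36/53) + 9977) = 1/(24980/53 + 9977) = 1/(553761/53) = 53/553761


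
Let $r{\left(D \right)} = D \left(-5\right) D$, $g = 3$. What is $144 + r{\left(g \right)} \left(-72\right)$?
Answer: $3384$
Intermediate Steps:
$r{\left(D \right)} = - 5 D^{2}$ ($r{\left(D \right)} = - 5 D D = - 5 D^{2}$)
$144 + r{\left(g \right)} \left(-72\right) = 144 + - 5 \cdot 3^{2} \left(-72\right) = 144 + \left(-5\right) 9 \left(-72\right) = 144 - -3240 = 144 + 3240 = 3384$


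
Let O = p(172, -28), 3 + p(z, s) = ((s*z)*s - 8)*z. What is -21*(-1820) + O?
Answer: 23230697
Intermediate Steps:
p(z, s) = -3 + z*(-8 + z*s²) (p(z, s) = -3 + ((s*z)*s - 8)*z = -3 + (z*s² - 8)*z = -3 + (-8 + z*s²)*z = -3 + z*(-8 + z*s²))
O = 23192477 (O = -3 - 8*172 + (-28)²*172² = -3 - 1376 + 784*29584 = -3 - 1376 + 23193856 = 23192477)
-21*(-1820) + O = -21*(-1820) + 23192477 = 38220 + 23192477 = 23230697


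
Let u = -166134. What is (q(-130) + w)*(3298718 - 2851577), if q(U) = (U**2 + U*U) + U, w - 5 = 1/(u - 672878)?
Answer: 12633400683055959/839012 ≈ 1.5057e+10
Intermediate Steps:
w = 4195059/839012 (w = 5 + 1/(-166134 - 672878) = 5 + 1/(-839012) = 5 - 1/839012 = 4195059/839012 ≈ 5.0000)
q(U) = U + 2*U**2 (q(U) = (U**2 + U**2) + U = 2*U**2 + U = U + 2*U**2)
(q(-130) + w)*(3298718 - 2851577) = (-130*(1 + 2*(-130)) + 4195059/839012)*(3298718 - 2851577) = (-130*(1 - 260) + 4195059/839012)*447141 = (-130*(-259) + 4195059/839012)*447141 = (33670 + 4195059/839012)*447141 = (28253729099/839012)*447141 = 12633400683055959/839012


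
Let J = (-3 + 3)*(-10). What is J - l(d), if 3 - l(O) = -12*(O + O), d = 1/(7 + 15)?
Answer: -45/11 ≈ -4.0909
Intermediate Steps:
d = 1/22 ≈ 0.045455
l(O) = 3 + 24*O (l(O) = 3 - (-12)*(O + O) = 3 - (-12)*2*O = 3 - (-24)*O = 3 + 24*O)
J = 0 (J = 0*(-10) = 0)
J - l(d) = 0 - (3 + 24*(1/22)) = 0 - (3 + 12/11) = 0 - 1*45/11 = 0 - 45/11 = -45/11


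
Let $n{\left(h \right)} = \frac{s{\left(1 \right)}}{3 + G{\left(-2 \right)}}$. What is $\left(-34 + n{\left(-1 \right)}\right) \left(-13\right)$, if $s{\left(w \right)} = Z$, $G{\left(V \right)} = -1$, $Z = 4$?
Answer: $416$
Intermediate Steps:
$s{\left(w \right)} = 4$
$n{\left(h \right)} = 2$ ($n{\left(h \right)} = \frac{4}{3 - 1} = \frac{4}{2} = 4 \cdot \frac{1}{2} = 2$)
$\left(-34 + n{\left(-1 \right)}\right) \left(-13\right) = \left(-34 + 2\right) \left(-13\right) = \left(-32\right) \left(-13\right) = 416$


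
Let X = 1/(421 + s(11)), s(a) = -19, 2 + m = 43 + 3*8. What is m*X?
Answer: 65/402 ≈ 0.16169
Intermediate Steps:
m = 65 (m = -2 + (43 + 3*8) = -2 + (43 + 24) = -2 + 67 = 65)
X = 1/402 (X = 1/(421 - 19) = 1/402 ≈ 0.0024876)
m*X = 65*(1/402) = 65/402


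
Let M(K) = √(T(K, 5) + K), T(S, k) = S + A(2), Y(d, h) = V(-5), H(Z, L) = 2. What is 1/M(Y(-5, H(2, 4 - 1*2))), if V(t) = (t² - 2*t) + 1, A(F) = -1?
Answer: √71/71 ≈ 0.11868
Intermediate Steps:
V(t) = 1 + t² - 2*t
Y(d, h) = 36 (Y(d, h) = 1 + (-5)² - 2*(-5) = 1 + 25 + 10 = 36)
T(S, k) = -1 + S (T(S, k) = S - 1 = -1 + S)
M(K) = √(-1 + 2*K) (M(K) = √((-1 + K) + K) = √(-1 + 2*K))
1/M(Y(-5, H(2, 4 - 1*2))) = 1/(√(-1 + 2*36)) = 1/(√(-1 + 72)) = 1/(√71) = √71/71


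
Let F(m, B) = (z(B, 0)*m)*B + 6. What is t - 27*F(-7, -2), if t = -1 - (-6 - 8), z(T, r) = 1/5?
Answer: -1123/5 ≈ -224.60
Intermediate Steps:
z(T, r) = 1/5
F(m, B) = 6 + B*m/5 (F(m, B) = (m/5)*B + 6 = B*m/5 + 6 = 6 + B*m/5)
t = 13 (t = -1 - 1*(-14) = -1 + 14 = 13)
t - 27*F(-7, -2) = 13 - 27*(6 + (1/5)*(-2)*(-7)) = 13 - 27*(6 + 14/5) = 13 - 27*44/5 = 13 - 1188/5 = -1123/5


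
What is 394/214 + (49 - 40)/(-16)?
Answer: 2189/1712 ≈ 1.2786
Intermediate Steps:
394/214 + (49 - 40)/(-16) = 394*(1/214) + 9*(-1/16) = 197/107 - 9/16 = 2189/1712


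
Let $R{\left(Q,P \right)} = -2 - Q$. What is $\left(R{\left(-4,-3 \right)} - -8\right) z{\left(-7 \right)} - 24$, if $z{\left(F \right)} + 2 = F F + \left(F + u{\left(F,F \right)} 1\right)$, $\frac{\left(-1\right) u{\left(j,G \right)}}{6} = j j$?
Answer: $-2564$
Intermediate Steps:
$u{\left(j,G \right)} = - 6 j^{2}$ ($u{\left(j,G \right)} = - 6 j j = - 6 j^{2}$)
$z{\left(F \right)} = -2 + F - 5 F^{2}$ ($z{\left(F \right)} = -2 + \left(F F + \left(F + - 6 F^{2} \cdot 1\right)\right) = -2 - \left(- F + 5 F^{2}\right) = -2 + F - 5 F^{2}$)
$\left(R{\left(-4,-3 \right)} - -8\right) z{\left(-7 \right)} - 24 = \left(\left(-2 - -4\right) - -8\right) \left(-2 - 7 - 5 \left(-7\right)^{2}\right) - 24 = \left(\left(-2 + 4\right) + 8\right) \left(-2 - 7 - 245\right) - 24 = \left(2 + 8\right) \left(-2 - 7 - 245\right) - 24 = 10 \left(-254\right) - 24 = -2540 - 24 = -2564$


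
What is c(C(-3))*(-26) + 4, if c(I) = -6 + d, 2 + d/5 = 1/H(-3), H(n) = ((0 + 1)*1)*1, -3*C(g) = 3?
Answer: 290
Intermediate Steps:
C(g) = -1 (C(g) = -⅓*3 = -1)
H(n) = 1 (H(n) = (1*1)*1 = 1*1 = 1)
d = -5 (d = -10 + 5/1 = -10 + 5*1 = -10 + 5 = -5)
c(I) = -11 (c(I) = -6 - 5 = -11)
c(C(-3))*(-26) + 4 = -11*(-26) + 4 = 286 + 4 = 290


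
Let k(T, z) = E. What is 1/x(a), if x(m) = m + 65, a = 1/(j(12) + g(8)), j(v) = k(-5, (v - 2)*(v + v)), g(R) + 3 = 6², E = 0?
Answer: 33/2146 ≈ 0.015377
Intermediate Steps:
k(T, z) = 0
g(R) = 33 (g(R) = -3 + 6² = -3 + 36 = 33)
j(v) = 0
a = 1/33 (a = 1/(0 + 33) = 1/33 ≈ 0.030303)
x(m) = 65 + m
1/x(a) = 1/(65 + 1/33) = 1/(2146/33) = 33/2146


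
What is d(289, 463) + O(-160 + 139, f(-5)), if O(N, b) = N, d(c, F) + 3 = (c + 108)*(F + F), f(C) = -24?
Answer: 367598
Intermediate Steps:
d(c, F) = -3 + 2*F*(108 + c) (d(c, F) = -3 + (c + 108)*(F + F) = -3 + (108 + c)*(2*F) = -3 + 2*F*(108 + c))
d(289, 463) + O(-160 + 139, f(-5)) = (-3 + 216*463 + 2*463*289) + (-160 + 139) = (-3 + 100008 + 267614) - 21 = 367619 - 21 = 367598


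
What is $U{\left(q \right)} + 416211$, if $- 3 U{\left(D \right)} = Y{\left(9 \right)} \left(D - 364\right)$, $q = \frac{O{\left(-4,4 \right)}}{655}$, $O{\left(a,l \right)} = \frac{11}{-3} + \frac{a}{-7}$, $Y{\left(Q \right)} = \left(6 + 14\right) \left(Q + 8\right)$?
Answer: $\frac{3775457563}{8253} \approx 4.5747 \cdot 10^{5}$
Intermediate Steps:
$Y{\left(Q \right)} = 160 + 20 Q$ ($Y{\left(Q \right)} = 20 \left(8 + Q\right) = 160 + 20 Q$)
$O{\left(a,l \right)} = - \frac{11}{3} - \frac{a}{7}$ ($O{\left(a,l \right)} = 11 \left(- \frac{1}{3}\right) + a \left(- \frac{1}{7}\right) = - \frac{11}{3} - \frac{a}{7}$)
$q = - \frac{13}{2751}$ ($q = \frac{- \frac{11}{3} - - \frac{4}{7}}{655} = \left(- \frac{11}{3} + \frac{4}{7}\right) \frac{1}{655} = \left(- \frac{65}{21}\right) \frac{1}{655} = - \frac{13}{2751} \approx -0.0047256$)
$U{\left(D \right)} = \frac{123760}{3} - \frac{340 D}{3}$ ($U{\left(D \right)} = - \frac{\left(160 + 20 \cdot 9\right) \left(D - 364\right)}{3} = - \frac{\left(160 + 180\right) \left(-364 + D\right)}{3} = - \frac{340 \left(-364 + D\right)}{3} = - \frac{-123760 + 340 D}{3} = \frac{123760}{3} - \frac{340 D}{3}$)
$U{\left(q \right)} + 416211 = \left(\frac{123760}{3} - - \frac{4420}{8253}\right) + 416211 = \left(\frac{123760}{3} + \frac{4420}{8253}\right) + 416211 = \frac{340468180}{8253} + 416211 = \frac{3775457563}{8253}$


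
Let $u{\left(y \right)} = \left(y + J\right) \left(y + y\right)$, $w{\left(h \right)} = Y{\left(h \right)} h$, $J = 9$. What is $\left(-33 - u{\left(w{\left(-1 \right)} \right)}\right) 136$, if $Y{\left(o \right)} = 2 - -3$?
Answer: $952$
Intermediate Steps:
$Y{\left(o \right)} = 5$ ($Y{\left(o \right)} = 2 + 3 = 5$)
$w{\left(h \right)} = 5 h$
$u{\left(y \right)} = 2 y \left(9 + y\right)$ ($u{\left(y \right)} = \left(y + 9\right) \left(y + y\right) = \left(9 + y\right) 2 y = 2 y \left(9 + y\right)$)
$\left(-33 - u{\left(w{\left(-1 \right)} \right)}\right) 136 = \left(-33 - 2 \cdot 5 \left(-1\right) \left(9 + 5 \left(-1\right)\right)\right) 136 = \left(-33 - 2 \left(-5\right) \left(9 - 5\right)\right) 136 = \left(-33 - 2 \left(-5\right) 4\right) 136 = \left(-33 - -40\right) 136 = \left(-33 + 40\right) 136 = 7 \cdot 136 = 952$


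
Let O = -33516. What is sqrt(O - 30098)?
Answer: I*sqrt(63614) ≈ 252.22*I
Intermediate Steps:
sqrt(O - 30098) = sqrt(-33516 - 30098) = sqrt(-63614) = I*sqrt(63614)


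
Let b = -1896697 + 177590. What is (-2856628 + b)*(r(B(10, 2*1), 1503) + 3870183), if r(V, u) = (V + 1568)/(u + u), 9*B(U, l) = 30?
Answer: -8872176034896160/501 ≈ -1.7709e+13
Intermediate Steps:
B(U, l) = 10/3 (B(U, l) = (⅑)*30 = 10/3)
r(V, u) = (1568 + V)/(2*u) (r(V, u) = (1568 + V)/((2*u)) = (1568 + V)*(1/(2*u)) = (1568 + V)/(2*u))
b = -1719107
(-2856628 + b)*(r(B(10, 2*1), 1503) + 3870183) = (-2856628 - 1719107)*((½)*(1568 + 10/3)/1503 + 3870183) = -4575735*((½)*(1/1503)*(4714/3) + 3870183) = -4575735*(2357/4509 + 3870183) = -4575735*17450657504/4509 = -8872176034896160/501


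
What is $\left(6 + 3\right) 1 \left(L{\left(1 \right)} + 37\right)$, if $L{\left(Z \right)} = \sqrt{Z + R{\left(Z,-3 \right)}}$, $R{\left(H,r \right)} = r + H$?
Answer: $333 + 9 i \approx 333.0 + 9.0 i$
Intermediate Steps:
$R{\left(H,r \right)} = H + r$
$L{\left(Z \right)} = \sqrt{-3 + 2 Z}$ ($L{\left(Z \right)} = \sqrt{Z + \left(Z - 3\right)} = \sqrt{Z + \left(-3 + Z\right)} = \sqrt{-3 + 2 Z}$)
$\left(6 + 3\right) 1 \left(L{\left(1 \right)} + 37\right) = \left(6 + 3\right) 1 \left(\sqrt{-3 + 2 \cdot 1} + 37\right) = 9 \cdot 1 \left(\sqrt{-3 + 2} + 37\right) = 9 \left(\sqrt{-1} + 37\right) = 9 \left(i + 37\right) = 9 \left(37 + i\right) = 333 + 9 i$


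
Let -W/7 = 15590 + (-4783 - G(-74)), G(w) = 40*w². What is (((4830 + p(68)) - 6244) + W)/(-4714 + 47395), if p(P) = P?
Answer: 1456285/42681 ≈ 34.120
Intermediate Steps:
W = 1457631 (W = -7*(15590 + (-4783 - 40*(-74)²)) = -7*(15590 + (-4783 - 40*5476)) = -7*(15590 + (-4783 - 1*219040)) = -7*(15590 + (-4783 - 219040)) = -7*(15590 - 223823) = -7*(-208233) = 1457631)
(((4830 + p(68)) - 6244) + W)/(-4714 + 47395) = (((4830 + 68) - 6244) + 1457631)/(-4714 + 47395) = ((4898 - 6244) + 1457631)/42681 = (-1346 + 1457631)*(1/42681) = 1456285*(1/42681) = 1456285/42681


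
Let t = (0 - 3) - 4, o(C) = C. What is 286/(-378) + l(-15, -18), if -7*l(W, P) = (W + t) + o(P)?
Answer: 937/189 ≈ 4.9577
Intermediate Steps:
t = -7 (t = -3 - 4 = -7)
l(W, P) = 1 - P/7 - W/7 (l(W, P) = -((W - 7) + P)/7 = -((-7 + W) + P)/7 = -(-7 + P + W)/7 = 1 - P/7 - W/7)
286/(-378) + l(-15, -18) = 286/(-378) + (1 - ⅐*(-18) - ⅐*(-15)) = 286*(-1/378) + (1 + 18/7 + 15/7) = -143/189 + 40/7 = 937/189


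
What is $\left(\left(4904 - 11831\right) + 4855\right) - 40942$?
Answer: $-43014$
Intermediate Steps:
$\left(\left(4904 - 11831\right) + 4855\right) - 40942 = \left(-6927 + 4855\right) - 40942 = -2072 - 40942 = -43014$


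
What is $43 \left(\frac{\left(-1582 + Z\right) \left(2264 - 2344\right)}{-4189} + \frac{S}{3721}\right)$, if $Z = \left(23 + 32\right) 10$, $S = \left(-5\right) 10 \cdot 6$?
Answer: $- \frac{13263885780}{15587269} \approx -850.94$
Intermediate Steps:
$S = -300$ ($S = \left(-50\right) 6 = -300$)
$Z = 550$ ($Z = 55 \cdot 10 = 550$)
$43 \left(\frac{\left(-1582 + Z\right) \left(2264 - 2344\right)}{-4189} + \frac{S}{3721}\right) = 43 \left(\frac{\left(-1582 + 550\right) \left(2264 - 2344\right)}{-4189} - \frac{300}{3721}\right) = 43 \left(\left(-1032\right) \left(-80\right) \left(- \frac{1}{4189}\right) - \frac{300}{3721}\right) = 43 \left(82560 \left(- \frac{1}{4189}\right) - \frac{300}{3721}\right) = 43 \left(- \frac{82560}{4189} - \frac{300}{3721}\right) = 43 \left(- \frac{308462460}{15587269}\right) = - \frac{13263885780}{15587269}$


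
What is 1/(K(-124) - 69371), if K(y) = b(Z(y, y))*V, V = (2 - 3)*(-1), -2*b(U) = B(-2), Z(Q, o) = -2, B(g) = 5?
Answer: -2/138747 ≈ -1.4415e-5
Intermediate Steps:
b(U) = -5/2 (b(U) = -1/2*5 = -5/2)
V = 1 (V = -1*(-1) = 1)
K(y) = -5/2 (K(y) = -5/2*1 = -5/2)
1/(K(-124) - 69371) = 1/(-5/2 - 69371) = 1/(-138747/2) = -2/138747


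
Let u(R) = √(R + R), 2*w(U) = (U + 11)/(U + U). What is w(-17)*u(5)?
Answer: 3*√10/34 ≈ 0.27902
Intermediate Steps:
w(U) = (11 + U)/(4*U) (w(U) = ((U + 11)/(U + U))/2 = ((11 + U)/((2*U)))/2 = ((11 + U)*(1/(2*U)))/2 = ((11 + U)/(2*U))/2 = (11 + U)/(4*U))
u(R) = √2*√R (u(R) = √(2*R) = √2*√R)
w(-17)*u(5) = ((¼)*(11 - 17)/(-17))*(√2*√5) = ((¼)*(-1/17)*(-6))*√10 = 3*√10/34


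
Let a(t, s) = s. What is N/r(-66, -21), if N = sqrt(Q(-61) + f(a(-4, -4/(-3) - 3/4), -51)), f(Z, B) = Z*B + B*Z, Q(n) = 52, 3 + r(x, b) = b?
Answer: -I*sqrt(30)/48 ≈ -0.11411*I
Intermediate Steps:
r(x, b) = -3 + b
f(Z, B) = 2*B*Z (f(Z, B) = B*Z + B*Z = 2*B*Z)
N = I*sqrt(30)/2 (N = sqrt(52 + 2*(-51)*(-4/(-3) - 3/4)) = sqrt(52 + 2*(-51)*(-4*(-1/3) - 3*1/4)) = sqrt(52 + 2*(-51)*(4/3 - 3/4)) = sqrt(52 + 2*(-51)*(7/12)) = sqrt(52 - 119/2) = sqrt(-15/2) = I*sqrt(30)/2 ≈ 2.7386*I)
N/r(-66, -21) = (I*sqrt(30)/2)/(-3 - 21) = (I*sqrt(30)/2)/(-24) = (I*sqrt(30)/2)*(-1/24) = -I*sqrt(30)/48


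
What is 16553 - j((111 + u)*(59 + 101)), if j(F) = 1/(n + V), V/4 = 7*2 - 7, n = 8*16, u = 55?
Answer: 2582267/156 ≈ 16553.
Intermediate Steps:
n = 128
V = 28 (V = 4*(7*2 - 7) = 4*(14 - 7) = 4*7 = 28)
j(F) = 1/156 (j(F) = 1/(128 + 28) = 1/156)
16553 - j((111 + u)*(59 + 101)) = 16553 - 1*1/156 = 16553 - 1/156 = 2582267/156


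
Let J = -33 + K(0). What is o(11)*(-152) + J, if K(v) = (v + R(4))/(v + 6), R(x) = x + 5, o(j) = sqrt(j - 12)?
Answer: -63/2 - 152*I ≈ -31.5 - 152.0*I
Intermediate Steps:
o(j) = sqrt(-12 + j)
R(x) = 5 + x
K(v) = (9 + v)/(6 + v) (K(v) = (v + (5 + 4))/(v + 6) = (v + 9)/(6 + v) = (9 + v)/(6 + v))
J = -63/2 (J = -33 + (9 + 0)/(6 + 0) = -33 + 9/6 = -33 + (1/6)*9 = -33 + 3/2 = -63/2 ≈ -31.500)
o(11)*(-152) + J = sqrt(-12 + 11)*(-152) - 63/2 = sqrt(-1)*(-152) - 63/2 = I*(-152) - 63/2 = -152*I - 63/2 = -63/2 - 152*I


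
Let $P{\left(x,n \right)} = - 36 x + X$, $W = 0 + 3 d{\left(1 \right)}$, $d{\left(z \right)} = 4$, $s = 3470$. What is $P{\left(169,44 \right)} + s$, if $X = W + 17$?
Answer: $-2585$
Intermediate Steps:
$W = 12$ ($W = 0 + 3 \cdot 4 = 0 + 12 = 12$)
$X = 29$ ($X = 12 + 17 = 29$)
$P{\left(x,n \right)} = 29 - 36 x$ ($P{\left(x,n \right)} = - 36 x + 29 = 29 - 36 x$)
$P{\left(169,44 \right)} + s = \left(29 - 6084\right) + 3470 = -6055 + 3470 = -2585$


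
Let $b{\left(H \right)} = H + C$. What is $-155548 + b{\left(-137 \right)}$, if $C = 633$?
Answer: $-155052$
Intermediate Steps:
$b{\left(H \right)} = 633 + H$ ($b{\left(H \right)} = H + 633 = 633 + H$)
$-155548 + b{\left(-137 \right)} = -155548 + \left(633 - 137\right) = -155548 + 496 = -155052$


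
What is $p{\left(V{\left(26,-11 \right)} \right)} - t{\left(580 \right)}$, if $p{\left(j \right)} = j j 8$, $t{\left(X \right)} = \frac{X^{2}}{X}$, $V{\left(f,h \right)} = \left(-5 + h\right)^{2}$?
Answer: $523708$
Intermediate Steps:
$t{\left(X \right)} = X$
$p{\left(j \right)} = 8 j^{2}$ ($p{\left(j \right)} = j^{2} \cdot 8 = 8 j^{2}$)
$p{\left(V{\left(26,-11 \right)} \right)} - t{\left(580 \right)} = 8 \left(\left(-5 - 11\right)^{2}\right)^{2} - 580 = 8 \left(\left(-16\right)^{2}\right)^{2} - 580 = 8 \cdot 256^{2} - 580 = 8 \cdot 65536 - 580 = 524288 - 580 = 523708$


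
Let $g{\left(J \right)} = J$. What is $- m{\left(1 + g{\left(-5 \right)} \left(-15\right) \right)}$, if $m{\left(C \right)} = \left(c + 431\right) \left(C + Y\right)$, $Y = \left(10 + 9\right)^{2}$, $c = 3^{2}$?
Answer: $-192280$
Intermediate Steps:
$c = 9$
$Y = 361$ ($Y = 19^{2} = 361$)
$m{\left(C \right)} = 158840 + 440 C$ ($m{\left(C \right)} = \left(9 + 431\right) \left(C + 361\right) = 440 \left(361 + C\right) = 158840 + 440 C$)
$- m{\left(1 + g{\left(-5 \right)} \left(-15\right) \right)} = - (158840 + 440 \left(1 - -75\right)) = - (158840 + 440 \left(1 + 75\right)) = - (158840 + 440 \cdot 76) = - (158840 + 33440) = \left(-1\right) 192280 = -192280$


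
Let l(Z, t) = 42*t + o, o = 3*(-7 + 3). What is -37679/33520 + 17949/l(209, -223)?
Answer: -159167357/52391760 ≈ -3.0380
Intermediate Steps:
o = -12 (o = 3*(-4) = -12)
l(Z, t) = -12 + 42*t (l(Z, t) = 42*t - 12 = -12 + 42*t)
-37679/33520 + 17949/l(209, -223) = -37679/33520 + 17949/(-12 + 42*(-223)) = -37679*1/33520 + 17949/(-12 - 9366) = -37679/33520 + 17949/(-9378) = -37679/33520 + 17949*(-1/9378) = -37679/33520 - 5983/3126 = -159167357/52391760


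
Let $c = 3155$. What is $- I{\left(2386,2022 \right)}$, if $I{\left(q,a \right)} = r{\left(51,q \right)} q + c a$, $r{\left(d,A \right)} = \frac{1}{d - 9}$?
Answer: $- \frac{133968803}{21} \approx -6.3795 \cdot 10^{6}$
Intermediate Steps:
$r{\left(d,A \right)} = \frac{1}{-9 + d}$
$I{\left(q,a \right)} = 3155 a + \frac{q}{42}$ ($I{\left(q,a \right)} = \frac{q}{-9 + 51} + 3155 a = \frac{q}{42} + 3155 a = 3155 a + \frac{q}{42}$)
$- I{\left(2386,2022 \right)} = - (3155 \cdot 2022 + \frac{1}{42} \cdot 2386) = - (6379410 + \frac{1193}{21}) = \left(-1\right) \frac{133968803}{21} = - \frac{133968803}{21}$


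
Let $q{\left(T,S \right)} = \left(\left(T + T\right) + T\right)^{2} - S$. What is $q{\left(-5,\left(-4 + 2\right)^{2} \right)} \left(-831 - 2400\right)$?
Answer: $-714051$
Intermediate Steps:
$q{\left(T,S \right)} = - S + 9 T^{2}$ ($q{\left(T,S \right)} = \left(2 T + T\right)^{2} - S = \left(3 T\right)^{2} - S = 9 T^{2} - S = - S + 9 T^{2}$)
$q{\left(-5,\left(-4 + 2\right)^{2} \right)} \left(-831 - 2400\right) = \left(- \left(-4 + 2\right)^{2} + 9 \left(-5\right)^{2}\right) \left(-831 - 2400\right) = \left(- \left(-2\right)^{2} + 9 \cdot 25\right) \left(-3231\right) = \left(\left(-1\right) 4 + 225\right) \left(-3231\right) = \left(-4 + 225\right) \left(-3231\right) = 221 \left(-3231\right) = -714051$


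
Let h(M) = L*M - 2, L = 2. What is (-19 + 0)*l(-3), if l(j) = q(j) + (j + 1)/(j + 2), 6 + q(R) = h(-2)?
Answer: 190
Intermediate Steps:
h(M) = -2 + 2*M (h(M) = 2*M - 2 = -2 + 2*M)
q(R) = -12 (q(R) = -6 + (-2 + 2*(-2)) = -6 + (-2 - 4) = -6 - 6 = -12)
l(j) = -12 + (1 + j)/(2 + j) (l(j) = -12 + (j + 1)/(j + 2) = -12 + (1 + j)/(2 + j))
(-19 + 0)*l(-3) = (-19 + 0)*((-23 - 11*(-3))/(2 - 3)) = -19*(-23 + 33)/(-1) = -(-19)*10 = -19*(-10) = 190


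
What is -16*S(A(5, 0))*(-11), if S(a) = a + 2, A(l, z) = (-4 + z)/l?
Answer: 1056/5 ≈ 211.20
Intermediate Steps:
A(l, z) = (-4 + z)/l
S(a) = 2 + a
-16*S(A(5, 0))*(-11) = -16*(2 + (-4 + 0)/5)*(-11) = -16*(2 + (⅕)*(-4))*(-11) = -16*(2 - ⅘)*(-11) = -16*6/5*(-11) = -96/5*(-11) = 1056/5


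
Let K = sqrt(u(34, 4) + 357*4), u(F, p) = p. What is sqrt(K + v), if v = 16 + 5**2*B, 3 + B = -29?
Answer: sqrt(-784 + 2*sqrt(358)) ≈ 27.316*I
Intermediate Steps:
B = -32 (B = -3 - 29 = -32)
K = 2*sqrt(358) (K = sqrt(4 + 357*4) = sqrt(4 + 1428) = sqrt(1432) = 2*sqrt(358) ≈ 37.842)
v = -784 (v = 16 + 5**2*(-32) = 16 + 25*(-32) = 16 - 800 = -784)
sqrt(K + v) = sqrt(2*sqrt(358) - 784) = sqrt(-784 + 2*sqrt(358))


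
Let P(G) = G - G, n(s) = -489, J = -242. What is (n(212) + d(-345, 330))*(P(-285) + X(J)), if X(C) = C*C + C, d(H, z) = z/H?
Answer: -657230618/23 ≈ -2.8575e+7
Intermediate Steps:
P(G) = 0
X(C) = C + C² (X(C) = C² + C = C + C²)
(n(212) + d(-345, 330))*(P(-285) + X(J)) = (-489 + 330/(-345))*(0 - 242*(1 - 242)) = (-489 + 330*(-1/345))*(0 - 242*(-241)) = (-489 - 22/23)*(0 + 58322) = -11269/23*58322 = -657230618/23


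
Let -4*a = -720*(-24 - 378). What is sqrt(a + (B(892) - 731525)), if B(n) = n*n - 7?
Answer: 22*I*sqrt(17) ≈ 90.708*I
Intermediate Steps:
B(n) = -7 + n**2 (B(n) = n**2 - 7 = -7 + n**2)
a = -72360 (a = -(-180)*(-24 - 378) = -(-180)*(-402) = -1/4*289440 = -72360)
sqrt(a + (B(892) - 731525)) = sqrt(-72360 + ((-7 + 892**2) - 731525)) = sqrt(-72360 + ((-7 + 795664) - 731525)) = sqrt(-72360 + (795657 - 731525)) = sqrt(-72360 + 64132) = sqrt(-8228) = 22*I*sqrt(17)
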